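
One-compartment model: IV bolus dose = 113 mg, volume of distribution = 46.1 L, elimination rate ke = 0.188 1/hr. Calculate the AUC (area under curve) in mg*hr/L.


C0 = Dose/Vd = 113/46.1 = 2.45119 mg/L
AUC = C0/ke = 2.45119/0.188
AUC = 13.04 mg*hr/L


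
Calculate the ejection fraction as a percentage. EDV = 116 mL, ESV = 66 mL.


SV = EDV - ESV = 116 - 66 = 50 mL
EF = SV/EDV * 100 = 50/116 * 100
EF = 43.1%


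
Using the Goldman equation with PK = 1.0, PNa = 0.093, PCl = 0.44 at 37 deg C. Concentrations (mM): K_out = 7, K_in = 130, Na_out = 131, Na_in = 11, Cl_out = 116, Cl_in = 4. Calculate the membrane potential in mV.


Vm = (RT/F)*ln((PK*Ko + PNa*Nao + PCl*Cli)/(PK*Ki + PNa*Nai + PCl*Clo))
Numer = 20.943, Denom = 182.063
Vm = -57.79 mV


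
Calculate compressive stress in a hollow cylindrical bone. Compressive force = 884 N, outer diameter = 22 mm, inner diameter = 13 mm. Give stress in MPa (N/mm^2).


A = pi*(r_o^2 - r_i^2)
r_o = 11 mm, r_i = 6.5 mm
A = 247.4 mm^2
sigma = F/A = 884 / 247.4
sigma = 3.573 MPa


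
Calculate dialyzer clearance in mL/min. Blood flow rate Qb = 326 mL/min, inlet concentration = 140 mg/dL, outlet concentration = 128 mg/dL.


K = Qb * (Cb_in - Cb_out) / Cb_in
K = 326 * (140 - 128) / 140
K = 27.94 mL/min


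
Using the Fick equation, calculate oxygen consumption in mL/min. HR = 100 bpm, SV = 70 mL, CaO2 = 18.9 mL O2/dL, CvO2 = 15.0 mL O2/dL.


CO = HR*SV = 100*70/1000 = 7 L/min
a-v O2 diff = 18.9 - 15.0 = 3.9 mL/dL
VO2 = CO * (CaO2-CvO2) * 10 dL/L
VO2 = 7 * 3.9 * 10
VO2 = 273 mL/min


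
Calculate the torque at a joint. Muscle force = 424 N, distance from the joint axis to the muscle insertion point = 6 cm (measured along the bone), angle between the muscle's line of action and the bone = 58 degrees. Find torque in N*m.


Torque = F * d * sin(theta)   (moment arm = d*sin(theta))
d = 6 cm = 0.06 m
Torque = 424 * 0.06 * sin(58)
Torque = 21.57 N*m


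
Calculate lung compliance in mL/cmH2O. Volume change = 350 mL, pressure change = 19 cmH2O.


C = dV / dP
C = 350 / 19
C = 18.42 mL/cmH2O


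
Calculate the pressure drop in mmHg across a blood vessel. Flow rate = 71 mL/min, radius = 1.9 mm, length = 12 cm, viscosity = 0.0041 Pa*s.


dP = 8*mu*L*Q / (pi*r^4)
Q = 71 mL/min = 1.18333e-06 m^3/s
dP = 113.762 Pa = 113.762 / 133.322 mmHg = 0.8533 mmHg


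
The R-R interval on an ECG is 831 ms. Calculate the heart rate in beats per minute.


HR = 60 / RR_interval(s)
RR = 831 ms = 0.831 s
HR = 60 / 0.831 = 72.2 bpm


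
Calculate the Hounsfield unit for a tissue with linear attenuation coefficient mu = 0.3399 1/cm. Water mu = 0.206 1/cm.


HU = ((mu_tissue - mu_water) / mu_water) * 1000
HU = ((0.3399 - 0.206) / 0.206) * 1000
HU = 650


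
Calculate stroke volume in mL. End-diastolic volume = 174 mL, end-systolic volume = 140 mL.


SV = EDV - ESV
SV = 174 - 140
SV = 34 mL


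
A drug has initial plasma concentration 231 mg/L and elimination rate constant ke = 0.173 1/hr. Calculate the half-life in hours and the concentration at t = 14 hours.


t_half = ln(2) / ke = 0.693147 / 0.173 = 4.007 hr
C(t) = C0 * exp(-ke*t) = 231 * exp(-0.173*14)
C(14) = 20.5 mg/L


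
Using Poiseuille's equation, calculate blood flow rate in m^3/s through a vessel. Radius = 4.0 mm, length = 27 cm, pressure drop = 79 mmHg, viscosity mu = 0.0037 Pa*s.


Q = pi*r^4*dP / (8*mu*L)
r = 0.004 m, L = 0.27 m
dP = 79 mmHg = 10532.438 Pa
Q = 0.00106 m^3/s


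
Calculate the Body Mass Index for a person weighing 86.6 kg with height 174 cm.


BMI = weight / height^2
height = 174 cm = 1.74 m
BMI = 86.6 / 1.74^2
BMI = 28.6 kg/m^2


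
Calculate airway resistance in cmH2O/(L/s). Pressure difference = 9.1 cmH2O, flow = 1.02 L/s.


R = dP / flow
R = 9.1 / 1.02
R = 8.922 cmH2O/(L/s)


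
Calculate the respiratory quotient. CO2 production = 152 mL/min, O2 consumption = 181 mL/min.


RQ = VCO2 / VO2
RQ = 152 / 181
RQ = 0.8398


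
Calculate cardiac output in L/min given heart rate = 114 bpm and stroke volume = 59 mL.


CO = HR * SV
CO = 114 * 59 / 1000
CO = 6.726 L/min


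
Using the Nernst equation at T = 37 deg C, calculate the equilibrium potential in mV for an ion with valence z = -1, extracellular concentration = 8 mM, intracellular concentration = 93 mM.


E = (RT/(zF)) * ln(C_out/C_in)
T = 37 + 273.15 = 310.15 K
E = (8.314 * 310.15 / (-1 * 96485)) * ln(8/93)
E = 65.56 mV


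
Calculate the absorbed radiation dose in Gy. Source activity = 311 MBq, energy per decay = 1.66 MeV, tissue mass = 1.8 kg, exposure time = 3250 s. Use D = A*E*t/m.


A = 311 MBq = 3.1100e+08 Bq
E = 1.66 MeV = 2.65932e-13 J
D = A*E*t/m = 3.1100e+08*2.65932e-13*3250/1.8
D = 0.1493 Gy


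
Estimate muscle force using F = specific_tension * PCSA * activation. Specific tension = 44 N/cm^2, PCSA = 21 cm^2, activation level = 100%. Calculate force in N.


F = sigma * PCSA * activation
F = 44 * 21 * 1
F = 924 N


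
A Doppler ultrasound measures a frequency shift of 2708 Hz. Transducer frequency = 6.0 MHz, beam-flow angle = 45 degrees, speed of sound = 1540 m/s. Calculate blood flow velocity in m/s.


v = fd * c / (2 * f0 * cos(theta))
v = 2708 * 1540 / (2 * 6.0000e+06 * cos(45))
v = 0.4915 m/s


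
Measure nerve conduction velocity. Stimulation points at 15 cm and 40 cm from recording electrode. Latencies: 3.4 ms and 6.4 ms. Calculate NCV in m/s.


Distance = (40 - 15) / 100 = 0.25 m
dt = (6.4 - 3.4) / 1000 = 0.003 s
NCV = dist / dt = 83.33 m/s


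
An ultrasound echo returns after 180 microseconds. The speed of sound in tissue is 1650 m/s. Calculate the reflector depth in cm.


depth = c * t / 2
t = 180 us = 1.8000e-04 s
depth = 1650 * 1.8000e-04 / 2
depth = 0.1485 m = 14.85 cm


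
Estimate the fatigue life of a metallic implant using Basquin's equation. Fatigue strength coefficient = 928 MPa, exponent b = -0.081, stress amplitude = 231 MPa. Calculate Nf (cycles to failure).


sigma_a = sigma_f' * (2Nf)^b
2Nf = (sigma_a/sigma_f')^(1/b)
2Nf = (231/928)^(1/-0.081)
2Nf = 28575902
Nf = 1.4288e+07


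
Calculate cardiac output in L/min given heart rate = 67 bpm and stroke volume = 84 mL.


CO = HR * SV
CO = 67 * 84 / 1000
CO = 5.628 L/min


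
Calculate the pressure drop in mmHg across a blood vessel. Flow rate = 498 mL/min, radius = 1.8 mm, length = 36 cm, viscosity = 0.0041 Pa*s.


dP = 8*mu*L*Q / (pi*r^4)
Q = 498 mL/min = 8.3e-06 m^3/s
dP = 2971.77 Pa = 2971.77 / 133.322 mmHg = 22.29 mmHg


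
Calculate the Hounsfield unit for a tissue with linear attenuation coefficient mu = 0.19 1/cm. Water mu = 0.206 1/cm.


HU = ((mu_tissue - mu_water) / mu_water) * 1000
HU = ((0.19 - 0.206) / 0.206) * 1000
HU = -77.67


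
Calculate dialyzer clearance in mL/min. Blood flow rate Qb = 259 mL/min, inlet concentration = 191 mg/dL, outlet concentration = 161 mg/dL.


K = Qb * (Cb_in - Cb_out) / Cb_in
K = 259 * (191 - 161) / 191
K = 40.68 mL/min


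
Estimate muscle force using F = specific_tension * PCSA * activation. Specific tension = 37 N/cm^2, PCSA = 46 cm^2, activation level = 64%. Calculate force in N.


F = sigma * PCSA * activation
F = 37 * 46 * 0.64
F = 1089 N


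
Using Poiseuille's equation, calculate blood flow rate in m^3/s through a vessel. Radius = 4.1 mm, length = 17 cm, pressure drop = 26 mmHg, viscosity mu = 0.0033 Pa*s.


Q = pi*r^4*dP / (8*mu*L)
r = 0.0041 m, L = 0.17 m
dP = 26 mmHg = 3466.372 Pa
Q = 6.8566e-04 m^3/s


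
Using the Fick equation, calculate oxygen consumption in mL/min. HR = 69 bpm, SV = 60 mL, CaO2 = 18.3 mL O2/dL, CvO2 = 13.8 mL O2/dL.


CO = HR*SV = 69*60/1000 = 4.14 L/min
a-v O2 diff = 18.3 - 13.8 = 4.5 mL/dL
VO2 = CO * (CaO2-CvO2) * 10 dL/L
VO2 = 4.14 * 4.5 * 10
VO2 = 186.3 mL/min


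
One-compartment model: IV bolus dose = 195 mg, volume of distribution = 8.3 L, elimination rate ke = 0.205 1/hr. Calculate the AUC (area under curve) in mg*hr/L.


C0 = Dose/Vd = 195/8.3 = 23.494 mg/L
AUC = C0/ke = 23.494/0.205
AUC = 114.6 mg*hr/L


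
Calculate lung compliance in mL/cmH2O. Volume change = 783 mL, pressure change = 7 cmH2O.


C = dV / dP
C = 783 / 7
C = 111.9 mL/cmH2O


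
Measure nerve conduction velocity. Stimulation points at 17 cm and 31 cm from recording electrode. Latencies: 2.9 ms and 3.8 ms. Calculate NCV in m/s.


Distance = (31 - 17) / 100 = 0.14 m
dt = (3.8 - 2.9) / 1000 = 9.0000e-04 s
NCV = dist / dt = 155.6 m/s


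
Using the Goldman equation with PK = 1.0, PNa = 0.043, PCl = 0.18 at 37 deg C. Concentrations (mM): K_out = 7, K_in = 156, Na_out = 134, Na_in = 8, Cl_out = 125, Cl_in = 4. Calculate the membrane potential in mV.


Vm = (RT/F)*ln((PK*Ko + PNa*Nao + PCl*Cli)/(PK*Ki + PNa*Nai + PCl*Clo))
Numer = 13.482, Denom = 178.844
Vm = -69.09 mV


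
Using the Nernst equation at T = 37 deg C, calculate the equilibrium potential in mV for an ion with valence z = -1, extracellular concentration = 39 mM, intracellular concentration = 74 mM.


E = (RT/(zF)) * ln(C_out/C_in)
T = 37 + 273.15 = 310.15 K
E = (8.314 * 310.15 / (-1 * 96485)) * ln(39/74)
E = 17.12 mV


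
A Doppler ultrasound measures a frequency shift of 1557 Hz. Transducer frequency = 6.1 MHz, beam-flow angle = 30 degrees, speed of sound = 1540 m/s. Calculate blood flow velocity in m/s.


v = fd * c / (2 * f0 * cos(theta))
v = 1557 * 1540 / (2 * 6.1000e+06 * cos(30))
v = 0.2269 m/s


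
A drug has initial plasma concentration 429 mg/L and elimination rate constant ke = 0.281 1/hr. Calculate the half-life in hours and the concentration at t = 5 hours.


t_half = ln(2) / ke = 0.693147 / 0.281 = 2.467 hr
C(t) = C0 * exp(-ke*t) = 429 * exp(-0.281*5)
C(5) = 105.3 mg/L


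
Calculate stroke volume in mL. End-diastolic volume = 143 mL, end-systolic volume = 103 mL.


SV = EDV - ESV
SV = 143 - 103
SV = 40 mL


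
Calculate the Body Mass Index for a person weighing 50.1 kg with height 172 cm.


BMI = weight / height^2
height = 172 cm = 1.72 m
BMI = 50.1 / 1.72^2
BMI = 16.93 kg/m^2


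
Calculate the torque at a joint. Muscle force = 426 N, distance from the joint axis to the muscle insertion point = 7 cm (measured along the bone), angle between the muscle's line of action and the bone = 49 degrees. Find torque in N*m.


Torque = F * d * sin(theta)   (moment arm = d*sin(theta))
d = 7 cm = 0.07 m
Torque = 426 * 0.07 * sin(49)
Torque = 22.51 N*m


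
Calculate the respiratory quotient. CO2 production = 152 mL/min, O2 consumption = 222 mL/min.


RQ = VCO2 / VO2
RQ = 152 / 222
RQ = 0.6847


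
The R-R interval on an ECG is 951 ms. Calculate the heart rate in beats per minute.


HR = 60 / RR_interval(s)
RR = 951 ms = 0.951 s
HR = 60 / 0.951 = 63.09 bpm


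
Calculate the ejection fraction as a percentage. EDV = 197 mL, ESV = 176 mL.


SV = EDV - ESV = 197 - 176 = 21 mL
EF = SV/EDV * 100 = 21/197 * 100
EF = 10.66%


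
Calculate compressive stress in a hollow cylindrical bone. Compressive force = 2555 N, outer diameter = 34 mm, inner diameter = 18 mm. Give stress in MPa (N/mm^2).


A = pi*(r_o^2 - r_i^2)
r_o = 17 mm, r_i = 9 mm
A = 653.451 mm^2
sigma = F/A = 2555 / 653.451
sigma = 3.91 MPa


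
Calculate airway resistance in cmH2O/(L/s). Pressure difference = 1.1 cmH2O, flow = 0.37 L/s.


R = dP / flow
R = 1.1 / 0.37
R = 2.973 cmH2O/(L/s)


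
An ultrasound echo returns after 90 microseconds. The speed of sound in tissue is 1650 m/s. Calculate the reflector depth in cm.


depth = c * t / 2
t = 90 us = 9.0000e-05 s
depth = 1650 * 9.0000e-05 / 2
depth = 0.07425 m = 7.425 cm


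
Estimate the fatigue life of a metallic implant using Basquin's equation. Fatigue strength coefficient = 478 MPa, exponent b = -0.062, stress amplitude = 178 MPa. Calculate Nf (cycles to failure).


sigma_a = sigma_f' * (2Nf)^b
2Nf = (sigma_a/sigma_f')^(1/b)
2Nf = (178/478)^(1/-0.062)
2Nf = 8307726
Nf = 4.1539e+06


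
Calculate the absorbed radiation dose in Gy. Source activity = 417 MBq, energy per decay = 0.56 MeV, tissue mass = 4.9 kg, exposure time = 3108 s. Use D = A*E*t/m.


A = 417 MBq = 4.1700e+08 Bq
E = 0.56 MeV = 8.9712e-14 J
D = A*E*t/m = 4.1700e+08*8.9712e-14*3108/4.9
D = 0.02373 Gy


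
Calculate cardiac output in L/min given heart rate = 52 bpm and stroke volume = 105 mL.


CO = HR * SV
CO = 52 * 105 / 1000
CO = 5.46 L/min


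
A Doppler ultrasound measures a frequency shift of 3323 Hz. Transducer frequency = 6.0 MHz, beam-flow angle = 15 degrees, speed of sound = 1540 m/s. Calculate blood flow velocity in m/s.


v = fd * c / (2 * f0 * cos(theta))
v = 3323 * 1540 / (2 * 6.0000e+06 * cos(15))
v = 0.4415 m/s


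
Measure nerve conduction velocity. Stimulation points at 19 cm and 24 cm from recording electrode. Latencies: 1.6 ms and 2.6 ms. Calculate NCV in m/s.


Distance = (24 - 19) / 100 = 0.05 m
dt = (2.6 - 1.6) / 1000 = 0.001 s
NCV = dist / dt = 50 m/s


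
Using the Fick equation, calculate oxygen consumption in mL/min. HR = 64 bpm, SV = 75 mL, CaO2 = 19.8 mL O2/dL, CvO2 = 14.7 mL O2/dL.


CO = HR*SV = 64*75/1000 = 4.8 L/min
a-v O2 diff = 19.8 - 14.7 = 5.1 mL/dL
VO2 = CO * (CaO2-CvO2) * 10 dL/L
VO2 = 4.8 * 5.1 * 10
VO2 = 244.8 mL/min


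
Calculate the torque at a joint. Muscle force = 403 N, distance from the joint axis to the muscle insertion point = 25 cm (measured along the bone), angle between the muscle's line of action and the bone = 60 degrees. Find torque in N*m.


Torque = F * d * sin(theta)   (moment arm = d*sin(theta))
d = 25 cm = 0.25 m
Torque = 403 * 0.25 * sin(60)
Torque = 87.25 N*m


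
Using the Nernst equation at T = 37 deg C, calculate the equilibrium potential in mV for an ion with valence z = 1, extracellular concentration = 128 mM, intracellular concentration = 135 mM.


E = (RT/(zF)) * ln(C_out/C_in)
T = 37 + 273.15 = 310.15 K
E = (8.314 * 310.15 / (1 * 96485)) * ln(128/135)
E = -1.423 mV


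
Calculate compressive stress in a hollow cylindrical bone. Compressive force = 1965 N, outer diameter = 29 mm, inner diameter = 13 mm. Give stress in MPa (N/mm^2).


A = pi*(r_o^2 - r_i^2)
r_o = 14.5 mm, r_i = 6.5 mm
A = 527.788 mm^2
sigma = F/A = 1965 / 527.788
sigma = 3.723 MPa


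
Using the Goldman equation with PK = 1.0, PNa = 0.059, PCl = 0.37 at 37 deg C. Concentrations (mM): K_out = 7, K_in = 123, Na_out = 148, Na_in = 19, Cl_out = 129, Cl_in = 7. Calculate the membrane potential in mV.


Vm = (RT/F)*ln((PK*Ko + PNa*Nao + PCl*Cli)/(PK*Ki + PNa*Nai + PCl*Clo))
Numer = 18.322, Denom = 171.851
Vm = -59.83 mV


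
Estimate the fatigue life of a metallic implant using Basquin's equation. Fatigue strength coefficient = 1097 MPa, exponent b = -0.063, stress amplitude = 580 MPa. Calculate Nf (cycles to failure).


sigma_a = sigma_f' * (2Nf)^b
2Nf = (sigma_a/sigma_f')^(1/b)
2Nf = (580/1097)^(1/-0.063)
2Nf = 24734.985
Nf = 1.237e+04


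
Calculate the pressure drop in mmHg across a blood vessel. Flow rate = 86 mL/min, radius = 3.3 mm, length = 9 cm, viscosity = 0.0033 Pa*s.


dP = 8*mu*L*Q / (pi*r^4)
Q = 86 mL/min = 1.43333e-06 m^3/s
dP = 9.14086 Pa = 9.14086 / 133.322 mmHg = 0.06856 mmHg


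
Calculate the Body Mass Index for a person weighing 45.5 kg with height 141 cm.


BMI = weight / height^2
height = 141 cm = 1.41 m
BMI = 45.5 / 1.41^2
BMI = 22.89 kg/m^2


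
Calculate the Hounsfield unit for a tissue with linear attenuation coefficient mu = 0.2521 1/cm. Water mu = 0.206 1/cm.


HU = ((mu_tissue - mu_water) / mu_water) * 1000
HU = ((0.2521 - 0.206) / 0.206) * 1000
HU = 223.8


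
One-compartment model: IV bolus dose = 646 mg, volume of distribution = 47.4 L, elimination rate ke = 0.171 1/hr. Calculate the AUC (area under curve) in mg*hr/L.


C0 = Dose/Vd = 646/47.4 = 13.6287 mg/L
AUC = C0/ke = 13.6287/0.171
AUC = 79.7 mg*hr/L


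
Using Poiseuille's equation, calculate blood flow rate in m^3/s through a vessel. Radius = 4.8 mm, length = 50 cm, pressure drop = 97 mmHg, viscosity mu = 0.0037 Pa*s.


Q = pi*r^4*dP / (8*mu*L)
r = 0.0048 m, L = 0.5 m
dP = 97 mmHg = 12932.234 Pa
Q = 0.001457 m^3/s


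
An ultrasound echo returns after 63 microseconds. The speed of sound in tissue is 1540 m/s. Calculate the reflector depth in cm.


depth = c * t / 2
t = 63 us = 6.3000e-05 s
depth = 1540 * 6.3000e-05 / 2
depth = 0.04851 m = 4.851 cm


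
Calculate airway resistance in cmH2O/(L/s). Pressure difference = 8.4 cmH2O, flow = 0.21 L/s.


R = dP / flow
R = 8.4 / 0.21
R = 40 cmH2O/(L/s)


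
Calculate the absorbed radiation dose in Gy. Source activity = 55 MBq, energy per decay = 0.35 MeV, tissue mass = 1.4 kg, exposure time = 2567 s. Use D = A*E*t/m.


A = 55 MBq = 5.5000e+07 Bq
E = 0.35 MeV = 5.607e-14 J
D = A*E*t/m = 5.5000e+07*5.607e-14*2567/1.4
D = 0.005654 Gy


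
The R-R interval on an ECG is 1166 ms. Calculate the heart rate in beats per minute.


HR = 60 / RR_interval(s)
RR = 1166 ms = 1.166 s
HR = 60 / 1.166 = 51.46 bpm


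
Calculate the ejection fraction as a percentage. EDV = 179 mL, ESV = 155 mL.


SV = EDV - ESV = 179 - 155 = 24 mL
EF = SV/EDV * 100 = 24/179 * 100
EF = 13.41%


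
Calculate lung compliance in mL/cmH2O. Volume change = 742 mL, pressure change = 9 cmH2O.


C = dV / dP
C = 742 / 9
C = 82.44 mL/cmH2O


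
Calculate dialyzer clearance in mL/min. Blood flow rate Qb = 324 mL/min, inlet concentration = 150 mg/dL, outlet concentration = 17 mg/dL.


K = Qb * (Cb_in - Cb_out) / Cb_in
K = 324 * (150 - 17) / 150
K = 287.3 mL/min


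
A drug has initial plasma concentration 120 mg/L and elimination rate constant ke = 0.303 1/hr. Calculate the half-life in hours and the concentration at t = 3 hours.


t_half = ln(2) / ke = 0.693147 / 0.303 = 2.288 hr
C(t) = C0 * exp(-ke*t) = 120 * exp(-0.303*3)
C(3) = 48.35 mg/L


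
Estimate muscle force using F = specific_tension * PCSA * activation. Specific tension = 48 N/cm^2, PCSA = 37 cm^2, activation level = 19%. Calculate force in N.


F = sigma * PCSA * activation
F = 48 * 37 * 0.19
F = 337.4 N


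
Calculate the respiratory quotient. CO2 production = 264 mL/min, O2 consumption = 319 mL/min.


RQ = VCO2 / VO2
RQ = 264 / 319
RQ = 0.8276


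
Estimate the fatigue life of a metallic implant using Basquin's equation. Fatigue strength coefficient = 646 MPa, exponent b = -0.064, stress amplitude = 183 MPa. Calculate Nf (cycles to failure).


sigma_a = sigma_f' * (2Nf)^b
2Nf = (sigma_a/sigma_f')^(1/b)
2Nf = (183/646)^(1/-0.064)
2Nf = 3.6231375e+08
Nf = 1.8116e+08


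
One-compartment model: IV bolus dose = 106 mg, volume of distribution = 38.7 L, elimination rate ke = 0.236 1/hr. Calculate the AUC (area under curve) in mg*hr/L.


C0 = Dose/Vd = 106/38.7 = 2.73902 mg/L
AUC = C0/ke = 2.73902/0.236
AUC = 11.61 mg*hr/L


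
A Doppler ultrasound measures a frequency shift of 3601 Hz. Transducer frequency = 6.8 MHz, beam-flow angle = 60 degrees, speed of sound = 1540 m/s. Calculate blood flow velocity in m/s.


v = fd * c / (2 * f0 * cos(theta))
v = 3601 * 1540 / (2 * 6.8000e+06 * cos(60))
v = 0.8155 m/s


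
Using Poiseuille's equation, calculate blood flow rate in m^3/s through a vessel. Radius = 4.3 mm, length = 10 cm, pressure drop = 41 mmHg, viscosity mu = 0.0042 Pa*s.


Q = pi*r^4*dP / (8*mu*L)
r = 0.0043 m, L = 0.1 m
dP = 41 mmHg = 5466.202 Pa
Q = 0.001747 m^3/s


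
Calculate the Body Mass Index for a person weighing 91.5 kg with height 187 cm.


BMI = weight / height^2
height = 187 cm = 1.87 m
BMI = 91.5 / 1.87^2
BMI = 26.17 kg/m^2


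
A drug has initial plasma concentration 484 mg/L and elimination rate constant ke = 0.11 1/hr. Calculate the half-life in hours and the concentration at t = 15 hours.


t_half = ln(2) / ke = 0.693147 / 0.11 = 6.301 hr
C(t) = C0 * exp(-ke*t) = 484 * exp(-0.11*15)
C(15) = 92.95 mg/L


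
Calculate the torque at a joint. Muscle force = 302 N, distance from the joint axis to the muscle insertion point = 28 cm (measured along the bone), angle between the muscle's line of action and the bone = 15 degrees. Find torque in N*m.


Torque = F * d * sin(theta)   (moment arm = d*sin(theta))
d = 28 cm = 0.28 m
Torque = 302 * 0.28 * sin(15)
Torque = 21.89 N*m


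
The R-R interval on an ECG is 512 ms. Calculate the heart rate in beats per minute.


HR = 60 / RR_interval(s)
RR = 512 ms = 0.512 s
HR = 60 / 0.512 = 117.2 bpm


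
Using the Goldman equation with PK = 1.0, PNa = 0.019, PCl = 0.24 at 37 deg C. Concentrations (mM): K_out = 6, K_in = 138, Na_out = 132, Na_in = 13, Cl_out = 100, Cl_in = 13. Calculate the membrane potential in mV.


Vm = (RT/F)*ln((PK*Ko + PNa*Nao + PCl*Cli)/(PK*Ki + PNa*Nai + PCl*Clo))
Numer = 11.628, Denom = 162.247
Vm = -70.44 mV


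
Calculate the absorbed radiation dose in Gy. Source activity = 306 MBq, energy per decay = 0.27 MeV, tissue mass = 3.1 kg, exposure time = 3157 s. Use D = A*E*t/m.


A = 306 MBq = 3.0600e+08 Bq
E = 0.27 MeV = 4.3254e-14 J
D = A*E*t/m = 3.0600e+08*4.3254e-14*3157/3.1
D = 0.01348 Gy


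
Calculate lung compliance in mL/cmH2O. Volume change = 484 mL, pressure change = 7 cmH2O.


C = dV / dP
C = 484 / 7
C = 69.14 mL/cmH2O


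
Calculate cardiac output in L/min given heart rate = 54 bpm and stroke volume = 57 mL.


CO = HR * SV
CO = 54 * 57 / 1000
CO = 3.078 L/min


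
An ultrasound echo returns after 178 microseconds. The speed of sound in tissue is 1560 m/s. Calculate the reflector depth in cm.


depth = c * t / 2
t = 178 us = 1.7800e-04 s
depth = 1560 * 1.7800e-04 / 2
depth = 0.13884 m = 13.884 cm


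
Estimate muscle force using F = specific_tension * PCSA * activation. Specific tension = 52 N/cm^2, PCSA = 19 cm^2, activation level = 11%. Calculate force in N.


F = sigma * PCSA * activation
F = 52 * 19 * 0.11
F = 108.7 N


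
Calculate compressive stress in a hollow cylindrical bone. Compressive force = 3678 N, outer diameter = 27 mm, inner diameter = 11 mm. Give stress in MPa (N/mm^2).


A = pi*(r_o^2 - r_i^2)
r_o = 13.5 mm, r_i = 5.5 mm
A = 477.522 mm^2
sigma = F/A = 3678 / 477.522
sigma = 7.702 MPa


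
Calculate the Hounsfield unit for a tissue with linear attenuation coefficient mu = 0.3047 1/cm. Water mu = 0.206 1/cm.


HU = ((mu_tissue - mu_water) / mu_water) * 1000
HU = ((0.3047 - 0.206) / 0.206) * 1000
HU = 479.1


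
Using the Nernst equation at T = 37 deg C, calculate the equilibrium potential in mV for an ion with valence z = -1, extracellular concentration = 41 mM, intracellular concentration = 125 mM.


E = (RT/(zF)) * ln(C_out/C_in)
T = 37 + 273.15 = 310.15 K
E = (8.314 * 310.15 / (-1 * 96485)) * ln(41/125)
E = 29.79 mV


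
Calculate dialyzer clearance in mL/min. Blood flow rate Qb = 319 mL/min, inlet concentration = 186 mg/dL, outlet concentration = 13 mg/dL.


K = Qb * (Cb_in - Cb_out) / Cb_in
K = 319 * (186 - 13) / 186
K = 296.7 mL/min


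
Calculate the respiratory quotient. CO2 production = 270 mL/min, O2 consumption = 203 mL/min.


RQ = VCO2 / VO2
RQ = 270 / 203
RQ = 1.33


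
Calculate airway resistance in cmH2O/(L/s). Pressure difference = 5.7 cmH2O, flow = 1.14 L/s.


R = dP / flow
R = 5.7 / 1.14
R = 5 cmH2O/(L/s)


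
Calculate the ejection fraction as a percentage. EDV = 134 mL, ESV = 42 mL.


SV = EDV - ESV = 134 - 42 = 92 mL
EF = SV/EDV * 100 = 92/134 * 100
EF = 68.66%


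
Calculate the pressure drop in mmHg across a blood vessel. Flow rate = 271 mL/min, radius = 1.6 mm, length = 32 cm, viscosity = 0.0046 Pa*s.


dP = 8*mu*L*Q / (pi*r^4)
Q = 271 mL/min = 4.51667e-06 m^3/s
dP = 2583.37 Pa = 2583.37 / 133.322 mmHg = 19.38 mmHg


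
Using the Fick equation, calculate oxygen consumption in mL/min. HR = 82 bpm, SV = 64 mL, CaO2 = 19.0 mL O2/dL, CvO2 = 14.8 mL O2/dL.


CO = HR*SV = 82*64/1000 = 5.248 L/min
a-v O2 diff = 19.0 - 14.8 = 4.2 mL/dL
VO2 = CO * (CaO2-CvO2) * 10 dL/L
VO2 = 5.248 * 4.2 * 10
VO2 = 220.4 mL/min


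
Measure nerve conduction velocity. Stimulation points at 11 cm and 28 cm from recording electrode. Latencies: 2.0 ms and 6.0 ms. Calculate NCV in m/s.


Distance = (28 - 11) / 100 = 0.17 m
dt = (6.0 - 2.0) / 1000 = 0.004 s
NCV = dist / dt = 42.5 m/s


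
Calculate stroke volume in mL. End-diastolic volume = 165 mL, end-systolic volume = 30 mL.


SV = EDV - ESV
SV = 165 - 30
SV = 135 mL


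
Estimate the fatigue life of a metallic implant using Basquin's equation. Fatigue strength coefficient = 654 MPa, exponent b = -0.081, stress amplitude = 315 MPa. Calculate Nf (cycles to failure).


sigma_a = sigma_f' * (2Nf)^b
2Nf = (sigma_a/sigma_f')^(1/b)
2Nf = (315/654)^(1/-0.081)
2Nf = 8258.0773
Nf = 4129


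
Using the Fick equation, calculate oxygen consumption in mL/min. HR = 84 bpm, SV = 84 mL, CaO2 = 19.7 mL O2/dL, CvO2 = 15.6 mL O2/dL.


CO = HR*SV = 84*84/1000 = 7.056 L/min
a-v O2 diff = 19.7 - 15.6 = 4.1 mL/dL
VO2 = CO * (CaO2-CvO2) * 10 dL/L
VO2 = 7.056 * 4.1 * 10
VO2 = 289.3 mL/min


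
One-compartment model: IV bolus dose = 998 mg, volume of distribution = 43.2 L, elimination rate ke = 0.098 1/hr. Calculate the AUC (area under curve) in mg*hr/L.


C0 = Dose/Vd = 998/43.2 = 23.1019 mg/L
AUC = C0/ke = 23.1019/0.098
AUC = 235.7 mg*hr/L


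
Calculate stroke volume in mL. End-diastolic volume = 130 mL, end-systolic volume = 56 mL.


SV = EDV - ESV
SV = 130 - 56
SV = 74 mL


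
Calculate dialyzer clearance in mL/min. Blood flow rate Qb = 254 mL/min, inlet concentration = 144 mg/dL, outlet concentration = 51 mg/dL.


K = Qb * (Cb_in - Cb_out) / Cb_in
K = 254 * (144 - 51) / 144
K = 164 mL/min


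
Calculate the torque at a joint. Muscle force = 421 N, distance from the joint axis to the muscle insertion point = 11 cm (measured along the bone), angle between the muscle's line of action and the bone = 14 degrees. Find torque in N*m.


Torque = F * d * sin(theta)   (moment arm = d*sin(theta))
d = 11 cm = 0.11 m
Torque = 421 * 0.11 * sin(14)
Torque = 11.2 N*m


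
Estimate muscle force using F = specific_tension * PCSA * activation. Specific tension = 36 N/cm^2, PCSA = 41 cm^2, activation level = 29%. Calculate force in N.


F = sigma * PCSA * activation
F = 36 * 41 * 0.29
F = 428 N


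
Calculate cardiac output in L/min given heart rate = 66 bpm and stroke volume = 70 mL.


CO = HR * SV
CO = 66 * 70 / 1000
CO = 4.62 L/min


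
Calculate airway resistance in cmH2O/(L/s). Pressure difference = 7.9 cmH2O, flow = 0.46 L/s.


R = dP / flow
R = 7.9 / 0.46
R = 17.17 cmH2O/(L/s)


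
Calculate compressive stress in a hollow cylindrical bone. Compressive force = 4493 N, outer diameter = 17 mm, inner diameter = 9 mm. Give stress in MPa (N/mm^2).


A = pi*(r_o^2 - r_i^2)
r_o = 8.5 mm, r_i = 4.5 mm
A = 163.363 mm^2
sigma = F/A = 4493 / 163.363
sigma = 27.5 MPa


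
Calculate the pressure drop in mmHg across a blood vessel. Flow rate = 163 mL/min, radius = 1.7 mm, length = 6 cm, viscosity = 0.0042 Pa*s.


dP = 8*mu*L*Q / (pi*r^4)
Q = 163 mL/min = 2.71667e-06 m^3/s
dP = 208.729 Pa = 208.729 / 133.322 mmHg = 1.566 mmHg


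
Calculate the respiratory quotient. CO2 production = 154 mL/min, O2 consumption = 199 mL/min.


RQ = VCO2 / VO2
RQ = 154 / 199
RQ = 0.7739


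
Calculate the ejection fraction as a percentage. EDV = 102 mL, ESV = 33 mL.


SV = EDV - ESV = 102 - 33 = 69 mL
EF = SV/EDV * 100 = 69/102 * 100
EF = 67.65%


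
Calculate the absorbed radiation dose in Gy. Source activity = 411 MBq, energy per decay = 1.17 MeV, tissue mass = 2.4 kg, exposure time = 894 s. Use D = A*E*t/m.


A = 411 MBq = 4.1100e+08 Bq
E = 1.17 MeV = 1.87434e-13 J
D = A*E*t/m = 4.1100e+08*1.87434e-13*894/2.4
D = 0.0287 Gy


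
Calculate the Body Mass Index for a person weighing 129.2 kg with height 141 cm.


BMI = weight / height^2
height = 141 cm = 1.41 m
BMI = 129.2 / 1.41^2
BMI = 64.99 kg/m^2


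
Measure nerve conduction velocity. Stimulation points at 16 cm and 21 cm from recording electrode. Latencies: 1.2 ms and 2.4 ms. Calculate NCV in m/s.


Distance = (21 - 16) / 100 = 0.05 m
dt = (2.4 - 1.2) / 1000 = 0.0012 s
NCV = dist / dt = 41.67 m/s


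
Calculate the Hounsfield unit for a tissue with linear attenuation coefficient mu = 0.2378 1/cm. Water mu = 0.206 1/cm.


HU = ((mu_tissue - mu_water) / mu_water) * 1000
HU = ((0.2378 - 0.206) / 0.206) * 1000
HU = 154.4


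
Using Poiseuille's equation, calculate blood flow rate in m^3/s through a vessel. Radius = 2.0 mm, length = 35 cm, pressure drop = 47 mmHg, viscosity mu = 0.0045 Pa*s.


Q = pi*r^4*dP / (8*mu*L)
r = 0.002 m, L = 0.35 m
dP = 47 mmHg = 6266.134 Pa
Q = 2.4998e-05 m^3/s


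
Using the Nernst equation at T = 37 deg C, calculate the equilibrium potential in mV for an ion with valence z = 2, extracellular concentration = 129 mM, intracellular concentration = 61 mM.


E = (RT/(zF)) * ln(C_out/C_in)
T = 37 + 273.15 = 310.15 K
E = (8.314 * 310.15 / (2 * 96485)) * ln(129/61)
E = 10.01 mV


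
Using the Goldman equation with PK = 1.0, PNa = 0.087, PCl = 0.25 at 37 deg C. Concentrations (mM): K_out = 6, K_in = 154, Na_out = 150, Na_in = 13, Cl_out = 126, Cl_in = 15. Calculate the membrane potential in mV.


Vm = (RT/F)*ln((PK*Ko + PNa*Nao + PCl*Cli)/(PK*Ki + PNa*Nai + PCl*Clo))
Numer = 22.8, Denom = 186.631
Vm = -56.19 mV


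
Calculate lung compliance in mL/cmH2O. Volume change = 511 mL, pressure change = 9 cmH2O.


C = dV / dP
C = 511 / 9
C = 56.78 mL/cmH2O


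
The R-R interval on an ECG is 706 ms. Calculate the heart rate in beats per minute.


HR = 60 / RR_interval(s)
RR = 706 ms = 0.706 s
HR = 60 / 0.706 = 84.99 bpm


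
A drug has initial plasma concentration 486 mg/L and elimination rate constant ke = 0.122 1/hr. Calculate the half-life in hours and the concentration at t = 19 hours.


t_half = ln(2) / ke = 0.693147 / 0.122 = 5.682 hr
C(t) = C0 * exp(-ke*t) = 486 * exp(-0.122*19)
C(19) = 47.86 mg/L


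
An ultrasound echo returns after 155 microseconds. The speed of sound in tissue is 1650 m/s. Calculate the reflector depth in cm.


depth = c * t / 2
t = 155 us = 1.5500e-04 s
depth = 1650 * 1.5500e-04 / 2
depth = 0.127875 m = 12.7875 cm


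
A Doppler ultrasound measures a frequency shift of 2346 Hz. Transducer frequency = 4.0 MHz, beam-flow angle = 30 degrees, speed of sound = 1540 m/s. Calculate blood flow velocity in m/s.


v = fd * c / (2 * f0 * cos(theta))
v = 2346 * 1540 / (2 * 4.0000e+06 * cos(30))
v = 0.5215 m/s


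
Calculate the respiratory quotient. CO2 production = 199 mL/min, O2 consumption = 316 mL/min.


RQ = VCO2 / VO2
RQ = 199 / 316
RQ = 0.6297


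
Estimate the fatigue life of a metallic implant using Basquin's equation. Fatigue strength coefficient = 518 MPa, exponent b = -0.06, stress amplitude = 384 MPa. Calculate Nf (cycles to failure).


sigma_a = sigma_f' * (2Nf)^b
2Nf = (sigma_a/sigma_f')^(1/b)
2Nf = (384/518)^(1/-0.06)
2Nf = 146.77168
Nf = 73.39


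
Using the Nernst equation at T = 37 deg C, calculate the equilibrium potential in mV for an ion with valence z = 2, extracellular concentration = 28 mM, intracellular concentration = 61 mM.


E = (RT/(zF)) * ln(C_out/C_in)
T = 37 + 273.15 = 310.15 K
E = (8.314 * 310.15 / (2 * 96485)) * ln(28/61)
E = -10.41 mV


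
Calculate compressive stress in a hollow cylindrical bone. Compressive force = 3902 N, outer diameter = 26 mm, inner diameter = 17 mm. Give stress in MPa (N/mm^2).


A = pi*(r_o^2 - r_i^2)
r_o = 13 mm, r_i = 8.5 mm
A = 303.949 mm^2
sigma = F/A = 3902 / 303.949
sigma = 12.84 MPa


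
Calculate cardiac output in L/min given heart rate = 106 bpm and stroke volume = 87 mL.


CO = HR * SV
CO = 106 * 87 / 1000
CO = 9.222 L/min


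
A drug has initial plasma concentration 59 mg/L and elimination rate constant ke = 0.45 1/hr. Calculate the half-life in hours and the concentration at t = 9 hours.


t_half = ln(2) / ke = 0.693147 / 0.45 = 1.54 hr
C(t) = C0 * exp(-ke*t) = 59 * exp(-0.45*9)
C(9) = 1.028 mg/L


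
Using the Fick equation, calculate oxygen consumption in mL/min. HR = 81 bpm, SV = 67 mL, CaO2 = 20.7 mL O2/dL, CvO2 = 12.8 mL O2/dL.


CO = HR*SV = 81*67/1000 = 5.427 L/min
a-v O2 diff = 20.7 - 12.8 = 7.9 mL/dL
VO2 = CO * (CaO2-CvO2) * 10 dL/L
VO2 = 5.427 * 7.9 * 10
VO2 = 428.7 mL/min


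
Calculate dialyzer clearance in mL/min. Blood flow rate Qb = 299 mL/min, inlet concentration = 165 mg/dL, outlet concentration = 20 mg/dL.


K = Qb * (Cb_in - Cb_out) / Cb_in
K = 299 * (165 - 20) / 165
K = 262.8 mL/min


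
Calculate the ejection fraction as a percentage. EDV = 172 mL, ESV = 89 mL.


SV = EDV - ESV = 172 - 89 = 83 mL
EF = SV/EDV * 100 = 83/172 * 100
EF = 48.26%


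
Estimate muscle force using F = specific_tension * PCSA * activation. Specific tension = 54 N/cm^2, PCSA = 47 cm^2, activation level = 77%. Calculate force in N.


F = sigma * PCSA * activation
F = 54 * 47 * 0.77
F = 1954 N


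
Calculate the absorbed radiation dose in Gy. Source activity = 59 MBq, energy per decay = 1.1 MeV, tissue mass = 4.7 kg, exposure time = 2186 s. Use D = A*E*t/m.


A = 59 MBq = 5.9000e+07 Bq
E = 1.1 MeV = 1.7622e-13 J
D = A*E*t/m = 5.9000e+07*1.7622e-13*2186/4.7
D = 0.004836 Gy


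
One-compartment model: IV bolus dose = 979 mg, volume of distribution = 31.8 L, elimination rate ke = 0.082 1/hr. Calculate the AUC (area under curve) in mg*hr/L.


C0 = Dose/Vd = 979/31.8 = 30.7862 mg/L
AUC = C0/ke = 30.7862/0.082
AUC = 375.4 mg*hr/L


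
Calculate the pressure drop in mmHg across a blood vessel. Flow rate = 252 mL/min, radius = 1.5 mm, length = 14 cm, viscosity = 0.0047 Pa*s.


dP = 8*mu*L*Q / (pi*r^4)
Q = 252 mL/min = 4.2e-06 m^3/s
dP = 1390.11 Pa = 1390.11 / 133.322 mmHg = 10.43 mmHg


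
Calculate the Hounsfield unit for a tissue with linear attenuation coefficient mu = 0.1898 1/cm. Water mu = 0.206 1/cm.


HU = ((mu_tissue - mu_water) / mu_water) * 1000
HU = ((0.1898 - 0.206) / 0.206) * 1000
HU = -78.64


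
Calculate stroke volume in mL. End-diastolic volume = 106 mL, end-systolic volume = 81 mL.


SV = EDV - ESV
SV = 106 - 81
SV = 25 mL


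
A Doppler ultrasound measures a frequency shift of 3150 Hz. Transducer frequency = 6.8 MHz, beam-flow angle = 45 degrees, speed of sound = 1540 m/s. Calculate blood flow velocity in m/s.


v = fd * c / (2 * f0 * cos(theta))
v = 3150 * 1540 / (2 * 6.8000e+06 * cos(45))
v = 0.5044 m/s


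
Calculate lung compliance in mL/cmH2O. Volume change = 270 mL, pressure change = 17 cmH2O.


C = dV / dP
C = 270 / 17
C = 15.88 mL/cmH2O


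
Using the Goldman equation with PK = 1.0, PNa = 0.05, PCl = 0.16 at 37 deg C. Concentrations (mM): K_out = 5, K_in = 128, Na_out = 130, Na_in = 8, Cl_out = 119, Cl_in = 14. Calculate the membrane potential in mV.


Vm = (RT/F)*ln((PK*Ko + PNa*Nao + PCl*Cli)/(PK*Ki + PNa*Nai + PCl*Clo))
Numer = 13.74, Denom = 147.44
Vm = -63.42 mV


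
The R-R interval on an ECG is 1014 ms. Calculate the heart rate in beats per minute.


HR = 60 / RR_interval(s)
RR = 1014 ms = 1.014 s
HR = 60 / 1.014 = 59.17 bpm


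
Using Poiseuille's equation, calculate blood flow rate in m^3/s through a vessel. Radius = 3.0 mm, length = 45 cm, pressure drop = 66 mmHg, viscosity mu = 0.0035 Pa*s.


Q = pi*r^4*dP / (8*mu*L)
r = 0.003 m, L = 0.45 m
dP = 66 mmHg = 8799.252 Pa
Q = 1.7771e-04 m^3/s


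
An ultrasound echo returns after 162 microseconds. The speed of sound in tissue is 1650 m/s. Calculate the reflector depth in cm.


depth = c * t / 2
t = 162 us = 1.6200e-04 s
depth = 1650 * 1.6200e-04 / 2
depth = 0.13365 m = 13.365 cm


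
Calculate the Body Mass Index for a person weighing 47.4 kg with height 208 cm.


BMI = weight / height^2
height = 208 cm = 2.08 m
BMI = 47.4 / 2.08^2
BMI = 10.96 kg/m^2


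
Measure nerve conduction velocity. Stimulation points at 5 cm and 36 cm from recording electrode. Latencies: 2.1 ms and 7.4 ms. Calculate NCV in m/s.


Distance = (36 - 5) / 100 = 0.31 m
dt = (7.4 - 2.1) / 1000 = 0.0053 s
NCV = dist / dt = 58.49 m/s


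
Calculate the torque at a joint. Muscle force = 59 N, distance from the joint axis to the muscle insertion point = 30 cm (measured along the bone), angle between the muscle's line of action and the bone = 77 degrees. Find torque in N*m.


Torque = F * d * sin(theta)   (moment arm = d*sin(theta))
d = 30 cm = 0.3 m
Torque = 59 * 0.3 * sin(77)
Torque = 17.25 N*m


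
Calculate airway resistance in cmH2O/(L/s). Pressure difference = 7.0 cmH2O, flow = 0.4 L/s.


R = dP / flow
R = 7.0 / 0.4
R = 17.5 cmH2O/(L/s)


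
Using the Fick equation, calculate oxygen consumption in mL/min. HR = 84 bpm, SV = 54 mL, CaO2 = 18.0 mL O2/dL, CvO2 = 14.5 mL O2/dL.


CO = HR*SV = 84*54/1000 = 4.536 L/min
a-v O2 diff = 18.0 - 14.5 = 3.5 mL/dL
VO2 = CO * (CaO2-CvO2) * 10 dL/L
VO2 = 4.536 * 3.5 * 10
VO2 = 158.8 mL/min


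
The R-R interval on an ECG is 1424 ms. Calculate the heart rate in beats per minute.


HR = 60 / RR_interval(s)
RR = 1424 ms = 1.424 s
HR = 60 / 1.424 = 42.13 bpm


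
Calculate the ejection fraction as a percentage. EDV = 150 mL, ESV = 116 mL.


SV = EDV - ESV = 150 - 116 = 34 mL
EF = SV/EDV * 100 = 34/150 * 100
EF = 22.67%


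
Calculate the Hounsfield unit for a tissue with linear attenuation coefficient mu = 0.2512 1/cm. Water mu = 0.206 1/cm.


HU = ((mu_tissue - mu_water) / mu_water) * 1000
HU = ((0.2512 - 0.206) / 0.206) * 1000
HU = 219.4


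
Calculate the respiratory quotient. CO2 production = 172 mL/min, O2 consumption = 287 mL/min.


RQ = VCO2 / VO2
RQ = 172 / 287
RQ = 0.5993


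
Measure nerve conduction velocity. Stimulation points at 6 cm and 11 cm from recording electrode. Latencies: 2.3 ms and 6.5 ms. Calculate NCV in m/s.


Distance = (11 - 6) / 100 = 0.05 m
dt = (6.5 - 2.3) / 1000 = 0.0042 s
NCV = dist / dt = 11.9 m/s


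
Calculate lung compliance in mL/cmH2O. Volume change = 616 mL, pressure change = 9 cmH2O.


C = dV / dP
C = 616 / 9
C = 68.44 mL/cmH2O


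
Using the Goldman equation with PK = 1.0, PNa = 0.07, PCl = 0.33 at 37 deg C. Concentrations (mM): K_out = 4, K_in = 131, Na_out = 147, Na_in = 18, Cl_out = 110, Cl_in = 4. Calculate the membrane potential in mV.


Vm = (RT/F)*ln((PK*Ko + PNa*Nao + PCl*Cli)/(PK*Ki + PNa*Nai + PCl*Clo))
Numer = 15.61, Denom = 168.56
Vm = -63.59 mV


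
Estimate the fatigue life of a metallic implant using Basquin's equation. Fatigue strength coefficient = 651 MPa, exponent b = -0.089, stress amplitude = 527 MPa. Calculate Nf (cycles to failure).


sigma_a = sigma_f' * (2Nf)^b
2Nf = (sigma_a/sigma_f')^(1/b)
2Nf = (527/651)^(1/-0.089)
2Nf = 10.743055
Nf = 5.372


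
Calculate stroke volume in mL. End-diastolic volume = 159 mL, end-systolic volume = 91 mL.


SV = EDV - ESV
SV = 159 - 91
SV = 68 mL


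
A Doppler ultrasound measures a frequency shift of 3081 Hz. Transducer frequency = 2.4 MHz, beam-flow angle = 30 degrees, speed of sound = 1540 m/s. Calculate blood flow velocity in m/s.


v = fd * c / (2 * f0 * cos(theta))
v = 3081 * 1540 / (2 * 2.4000e+06 * cos(30))
v = 1.141 m/s


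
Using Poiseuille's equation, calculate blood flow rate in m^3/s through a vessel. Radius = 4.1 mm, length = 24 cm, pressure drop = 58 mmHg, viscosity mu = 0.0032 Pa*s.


Q = pi*r^4*dP / (8*mu*L)
r = 0.0041 m, L = 0.24 m
dP = 58 mmHg = 7732.676 Pa
Q = 0.001117 m^3/s


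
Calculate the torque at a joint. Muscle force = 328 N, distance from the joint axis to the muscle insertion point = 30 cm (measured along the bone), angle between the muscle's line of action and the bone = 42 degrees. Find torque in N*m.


Torque = F * d * sin(theta)   (moment arm = d*sin(theta))
d = 30 cm = 0.3 m
Torque = 328 * 0.3 * sin(42)
Torque = 65.84 N*m


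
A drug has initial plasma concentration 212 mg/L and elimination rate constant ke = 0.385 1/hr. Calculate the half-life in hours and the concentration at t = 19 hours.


t_half = ln(2) / ke = 0.693147 / 0.385 = 1.8 hr
C(t) = C0 * exp(-ke*t) = 212 * exp(-0.385*19)
C(19) = 0.1411 mg/L
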